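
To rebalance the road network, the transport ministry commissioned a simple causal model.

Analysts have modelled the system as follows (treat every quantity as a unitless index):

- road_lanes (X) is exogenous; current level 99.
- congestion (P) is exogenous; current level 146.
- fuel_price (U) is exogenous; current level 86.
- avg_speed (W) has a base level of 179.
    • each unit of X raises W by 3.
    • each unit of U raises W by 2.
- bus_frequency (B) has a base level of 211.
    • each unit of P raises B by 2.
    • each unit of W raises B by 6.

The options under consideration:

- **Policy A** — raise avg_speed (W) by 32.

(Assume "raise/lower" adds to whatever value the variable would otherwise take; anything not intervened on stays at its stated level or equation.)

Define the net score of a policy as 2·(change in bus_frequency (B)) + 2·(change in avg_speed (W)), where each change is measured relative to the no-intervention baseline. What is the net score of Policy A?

448

Baseline:
  X = 99
  P = 146
  U = 86
  W = 179 + 3·99 + 2·86 = 648
  B = 211 + 2·146 + 6·648 = 4391
Policy A (W + 32):
  X = 99
  P = 146
  U = 86
  W = 179 + 3·99 + 2·86 (+32 from intervention) = 680
  B = 211 + 2·146 + 6·680 = 4583
ΔB = 4583 − 4391 = 192; ΔW = 680 − 648 = 32
Score = 2·192 + 2·32 = 448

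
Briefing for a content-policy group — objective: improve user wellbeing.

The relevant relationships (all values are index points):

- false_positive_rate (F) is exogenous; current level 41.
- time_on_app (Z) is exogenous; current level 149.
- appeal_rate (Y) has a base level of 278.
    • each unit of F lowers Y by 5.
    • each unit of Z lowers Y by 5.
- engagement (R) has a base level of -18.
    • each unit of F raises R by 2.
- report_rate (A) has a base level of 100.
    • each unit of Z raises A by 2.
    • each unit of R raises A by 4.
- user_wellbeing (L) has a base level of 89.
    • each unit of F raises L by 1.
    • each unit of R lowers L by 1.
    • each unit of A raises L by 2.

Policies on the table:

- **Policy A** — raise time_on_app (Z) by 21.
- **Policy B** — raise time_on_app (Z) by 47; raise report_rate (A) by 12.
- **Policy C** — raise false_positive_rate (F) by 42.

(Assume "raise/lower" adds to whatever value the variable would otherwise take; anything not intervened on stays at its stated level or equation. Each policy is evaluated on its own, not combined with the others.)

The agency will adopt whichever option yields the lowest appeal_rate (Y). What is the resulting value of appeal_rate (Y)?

-907

Policy A (Z + 21):
  F = 41
  Z = 149 + 21 = 170
  Y = 278 − 5·41 − 5·170 = -777
Policy B (Z + 47, A + 12):
  F = 41
  Z = 149 + 47 = 196
  Y = 278 − 5·41 − 5·196 = -907
Policy C (F + 42):
  F = 41 + 42 = 83
  Z = 149
  Y = 278 − 5·83 − 5·149 = -882
Comparing — Policy A: Y=-777, Policy B: Y=-907, Policy C: Y=-882. Lowest is -907 (Policy B).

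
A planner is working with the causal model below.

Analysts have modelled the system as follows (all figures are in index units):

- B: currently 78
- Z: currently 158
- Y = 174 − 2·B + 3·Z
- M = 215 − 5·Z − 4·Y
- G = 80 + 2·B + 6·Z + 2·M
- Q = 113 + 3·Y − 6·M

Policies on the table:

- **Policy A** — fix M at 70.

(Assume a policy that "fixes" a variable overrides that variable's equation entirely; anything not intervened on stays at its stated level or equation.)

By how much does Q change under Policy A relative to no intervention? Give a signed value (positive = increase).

-15678

Baseline:
  B = 78
  Z = 158
  Y = 174 − 2·78 + 3·158 = 492
  M = 215 − 5·158 − 4·492 = -2543
  Q = 113 + 3·492 − 6·(-2543) = 16847
Policy A (M := 70):
  B = 78
  Z = 158
  Y = 174 − 2·78 + 3·158 = 492
  M = 70
  Q = 113 + 3·492 − 6·70 = 1169
Change in Q: 1169 − 16847 = -15678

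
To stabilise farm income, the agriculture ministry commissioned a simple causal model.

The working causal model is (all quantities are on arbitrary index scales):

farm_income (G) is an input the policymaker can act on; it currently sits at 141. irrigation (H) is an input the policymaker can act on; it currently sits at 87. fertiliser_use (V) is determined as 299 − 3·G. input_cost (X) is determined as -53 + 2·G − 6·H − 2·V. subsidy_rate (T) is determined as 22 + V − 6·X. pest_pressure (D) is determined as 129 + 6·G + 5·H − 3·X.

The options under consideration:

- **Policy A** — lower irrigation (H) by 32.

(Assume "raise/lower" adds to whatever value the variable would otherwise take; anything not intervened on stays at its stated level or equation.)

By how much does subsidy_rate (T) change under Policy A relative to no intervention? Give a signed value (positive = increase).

-1152

Baseline:
  G = 141
  H = 87
  V = 299 − 3·141 = -124
  X = -53 + 2·141 − 6·87 − 2·(-124) = -45
  T = 22 + (-124) − 6·(-45) = 168
Policy A (H − 32):
  G = 141
  H = 87 − 32 = 55
  V = 299 − 3·141 = -124
  X = -53 + 2·141 − 6·55 − 2·(-124) = 147
  T = 22 + (-124) − 6·147 = -984
Change in T: -984 − 168 = -1152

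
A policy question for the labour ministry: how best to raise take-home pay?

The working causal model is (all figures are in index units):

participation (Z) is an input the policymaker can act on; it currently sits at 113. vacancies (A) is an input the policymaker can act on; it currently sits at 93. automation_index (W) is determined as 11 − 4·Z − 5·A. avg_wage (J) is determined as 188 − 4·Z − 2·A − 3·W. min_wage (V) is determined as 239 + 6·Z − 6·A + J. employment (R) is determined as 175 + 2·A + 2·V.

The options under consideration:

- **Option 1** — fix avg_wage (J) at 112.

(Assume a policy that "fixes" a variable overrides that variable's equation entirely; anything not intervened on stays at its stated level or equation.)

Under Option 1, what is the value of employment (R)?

Option 1 (J := 112):
  Z = 113
  A = 93
  W = 11 − 4·113 − 5·93 = -906
  J = 112
  V = 239 + 6·113 − 6·93 + 112 = 471
  R = 175 + 2·93 + 2·471 = 1303

1303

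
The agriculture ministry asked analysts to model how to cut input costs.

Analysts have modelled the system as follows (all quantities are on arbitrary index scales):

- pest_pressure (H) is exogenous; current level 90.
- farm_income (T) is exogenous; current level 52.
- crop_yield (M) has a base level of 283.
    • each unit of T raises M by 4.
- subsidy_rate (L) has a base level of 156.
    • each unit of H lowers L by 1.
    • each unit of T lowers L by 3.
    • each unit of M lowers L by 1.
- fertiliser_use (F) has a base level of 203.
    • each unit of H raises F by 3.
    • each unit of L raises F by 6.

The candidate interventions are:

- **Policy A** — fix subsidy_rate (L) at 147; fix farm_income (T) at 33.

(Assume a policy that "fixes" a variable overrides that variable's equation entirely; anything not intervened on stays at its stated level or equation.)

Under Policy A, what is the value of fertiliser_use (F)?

1355

Policy A (L := 147, T := 33):
  H = 90
  T = 33
  M = 283 + 4·33 = 415
  L = 147
  F = 203 + 3·90 + 6·147 = 1355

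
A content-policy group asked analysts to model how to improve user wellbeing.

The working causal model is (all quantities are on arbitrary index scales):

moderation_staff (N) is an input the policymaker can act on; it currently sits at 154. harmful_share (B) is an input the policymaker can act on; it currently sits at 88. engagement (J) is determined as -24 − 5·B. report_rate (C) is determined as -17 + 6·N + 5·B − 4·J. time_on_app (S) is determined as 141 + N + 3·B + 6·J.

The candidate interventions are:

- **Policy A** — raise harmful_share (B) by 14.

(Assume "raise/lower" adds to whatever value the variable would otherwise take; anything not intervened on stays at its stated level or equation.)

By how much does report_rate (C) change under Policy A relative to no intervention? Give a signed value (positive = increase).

350

Baseline:
  N = 154
  B = 88
  J = -24 − 5·88 = -464
  C = -17 + 6·154 + 5·88 − 4·(-464) = 3203
Policy A (B + 14):
  N = 154
  B = 88 + 14 = 102
  J = -24 − 5·102 = -534
  C = -17 + 6·154 + 5·102 − 4·(-534) = 3553
Change in C: 3553 − 3203 = 350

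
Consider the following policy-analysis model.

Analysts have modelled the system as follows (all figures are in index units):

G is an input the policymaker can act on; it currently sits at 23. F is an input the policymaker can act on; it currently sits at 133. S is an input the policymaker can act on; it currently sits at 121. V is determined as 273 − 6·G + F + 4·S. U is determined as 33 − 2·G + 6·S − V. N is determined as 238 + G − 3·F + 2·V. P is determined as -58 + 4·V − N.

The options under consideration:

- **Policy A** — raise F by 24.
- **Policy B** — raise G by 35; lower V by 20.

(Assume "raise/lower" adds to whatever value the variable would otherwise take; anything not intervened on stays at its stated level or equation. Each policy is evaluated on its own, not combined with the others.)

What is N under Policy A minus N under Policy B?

401

Policy A (F + 24):
  G = 23
  F = 133 + 24 = 157
  S = 121
  V = 273 − 6·23 + 157 + 4·121 = 776
  N = 238 + 23 − 3·157 + 2·776 = 1342
Policy B (G + 35, V − 20):
  G = 23 + 35 = 58
  F = 133
  S = 121
  V = 273 − 6·58 + 133 + 4·121 (−20 from intervention) = 522
  N = 238 + 58 − 3·133 + 2·522 = 941
N: 1342 − 941 = 401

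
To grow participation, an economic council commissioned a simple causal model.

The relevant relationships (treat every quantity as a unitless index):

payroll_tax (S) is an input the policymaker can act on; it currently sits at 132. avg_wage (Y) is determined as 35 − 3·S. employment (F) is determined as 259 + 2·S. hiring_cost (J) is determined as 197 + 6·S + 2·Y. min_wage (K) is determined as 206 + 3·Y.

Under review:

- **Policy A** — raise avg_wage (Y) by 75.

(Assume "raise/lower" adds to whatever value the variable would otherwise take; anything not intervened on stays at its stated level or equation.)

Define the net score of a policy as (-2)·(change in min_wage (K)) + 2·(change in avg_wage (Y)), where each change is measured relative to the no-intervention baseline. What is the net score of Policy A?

Baseline:
  S = 132
  Y = 35 − 3·132 = -361
  K = 206 + 3·(-361) = -877
Policy A (Y + 75):
  S = 132
  Y = 35 − 3·132 (+75 from intervention) = -286
  K = 206 + 3·(-286) = -652
ΔK = -652 − (-877) = 225; ΔY = -286 − (-361) = 75
Score = (-2)·225 + 2·75 = -300

-300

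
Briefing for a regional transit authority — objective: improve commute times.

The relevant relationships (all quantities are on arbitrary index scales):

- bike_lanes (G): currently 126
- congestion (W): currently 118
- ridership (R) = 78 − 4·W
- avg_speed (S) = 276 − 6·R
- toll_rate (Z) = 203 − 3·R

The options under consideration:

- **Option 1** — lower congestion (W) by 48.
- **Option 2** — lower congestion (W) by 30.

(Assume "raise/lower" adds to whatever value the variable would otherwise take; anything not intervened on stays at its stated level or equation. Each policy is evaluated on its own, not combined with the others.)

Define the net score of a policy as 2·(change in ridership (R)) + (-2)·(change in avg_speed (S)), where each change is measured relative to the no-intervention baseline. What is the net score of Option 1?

2688

Baseline:
  W = 118
  R = 78 − 4·118 = -394
  S = 276 − 6·(-394) = 2640
Option 1 (W − 48):
  W = 118 − 48 = 70
  R = 78 − 4·70 = -202
  S = 276 − 6·(-202) = 1488
ΔR = -202 − (-394) = 192; ΔS = 1488 − 2640 = -1152
Score = 2·192 + (-2)·(-1152) = 2688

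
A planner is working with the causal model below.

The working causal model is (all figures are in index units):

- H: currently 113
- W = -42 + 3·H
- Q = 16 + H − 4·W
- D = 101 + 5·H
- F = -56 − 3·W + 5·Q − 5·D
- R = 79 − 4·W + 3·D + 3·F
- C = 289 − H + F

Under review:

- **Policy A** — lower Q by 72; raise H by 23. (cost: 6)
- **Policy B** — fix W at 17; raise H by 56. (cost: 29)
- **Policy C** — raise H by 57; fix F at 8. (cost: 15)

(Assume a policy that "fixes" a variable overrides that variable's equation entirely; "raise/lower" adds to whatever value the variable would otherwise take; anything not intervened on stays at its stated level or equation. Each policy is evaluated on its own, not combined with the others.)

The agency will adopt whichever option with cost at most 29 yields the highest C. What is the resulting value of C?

Policy A (Q − 72, H + 23):
  H = 113 + 23 = 136
  W = -42 + 3·136 = 366
  Q = 16 + 136 − 4·366 (−72 from intervention) = -1384
  D = 101 + 5·136 = 781
  F = -56 − 3·366 + 5·(-1384) − 5·781 = -11979
  C = 289 − 136 + (-11979) = -11826
Policy B (W := 17, H + 56):
  H = 113 + 56 = 169
  W = 17
  Q = 16 + 169 − 4·17 = 117
  D = 101 + 5·169 = 946
  F = -56 − 3·17 + 5·117 − 5·946 = -4252
  C = 289 − 169 + (-4252) = -4132
Policy C (H + 57, F := 8):
  H = 113 + 57 = 170
  W = -42 + 3·170 = 468
  Q = 16 + 170 − 4·468 = -1686
  D = 101 + 5·170 = 951
  F = 8
  C = 289 − 170 + 8 = 127
Comparing — Policy A: C=-11826, Policy B: C=-4132, Policy C: C=127. Highest is 127 (Policy C).

127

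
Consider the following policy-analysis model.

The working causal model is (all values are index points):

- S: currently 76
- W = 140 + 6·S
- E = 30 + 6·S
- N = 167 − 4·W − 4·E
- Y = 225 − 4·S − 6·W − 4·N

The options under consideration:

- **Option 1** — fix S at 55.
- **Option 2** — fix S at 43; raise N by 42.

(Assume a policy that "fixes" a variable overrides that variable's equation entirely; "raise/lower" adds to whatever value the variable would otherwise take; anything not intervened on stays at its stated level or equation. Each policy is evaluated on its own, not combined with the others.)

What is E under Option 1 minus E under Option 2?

72

Option 1 (S := 55):
  S = 55
  E = 30 + 6·55 = 360
Option 2 (S := 43, N + 42):
  S = 43
  E = 30 + 6·43 = 288
E: 360 − 288 = 72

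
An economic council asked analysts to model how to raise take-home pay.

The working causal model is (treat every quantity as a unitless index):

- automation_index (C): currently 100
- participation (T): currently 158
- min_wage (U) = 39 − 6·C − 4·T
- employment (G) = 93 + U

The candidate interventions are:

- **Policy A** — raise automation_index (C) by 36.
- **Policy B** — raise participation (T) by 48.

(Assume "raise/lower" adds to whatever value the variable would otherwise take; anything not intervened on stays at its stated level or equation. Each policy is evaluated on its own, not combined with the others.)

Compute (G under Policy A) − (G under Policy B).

Policy A (C + 36):
  C = 100 + 36 = 136
  T = 158
  U = 39 − 6·136 − 4·158 = -1409
  G = 93 + (-1409) = -1316
Policy B (T + 48):
  C = 100
  T = 158 + 48 = 206
  U = 39 − 6·100 − 4·206 = -1385
  G = 93 + (-1385) = -1292
G: -1316 − (-1292) = -24

-24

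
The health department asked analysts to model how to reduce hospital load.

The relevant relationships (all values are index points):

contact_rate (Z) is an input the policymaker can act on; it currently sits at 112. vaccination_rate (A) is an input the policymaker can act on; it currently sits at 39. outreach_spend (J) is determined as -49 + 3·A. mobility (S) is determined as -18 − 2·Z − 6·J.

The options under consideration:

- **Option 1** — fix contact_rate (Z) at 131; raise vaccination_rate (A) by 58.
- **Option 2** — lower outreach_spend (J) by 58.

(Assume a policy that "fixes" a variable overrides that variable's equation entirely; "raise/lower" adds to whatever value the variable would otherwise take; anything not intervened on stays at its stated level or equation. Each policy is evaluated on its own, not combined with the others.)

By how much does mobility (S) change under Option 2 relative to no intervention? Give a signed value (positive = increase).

Baseline:
  Z = 112
  A = 39
  J = -49 + 3·39 = 68
  S = -18 − 2·112 − 6·68 = -650
Option 2 (J − 58):
  Z = 112
  A = 39
  J = -49 + 3·39 (−58 from intervention) = 10
  S = -18 − 2·112 − 6·10 = -302
Change in S: -302 − (-650) = 348

348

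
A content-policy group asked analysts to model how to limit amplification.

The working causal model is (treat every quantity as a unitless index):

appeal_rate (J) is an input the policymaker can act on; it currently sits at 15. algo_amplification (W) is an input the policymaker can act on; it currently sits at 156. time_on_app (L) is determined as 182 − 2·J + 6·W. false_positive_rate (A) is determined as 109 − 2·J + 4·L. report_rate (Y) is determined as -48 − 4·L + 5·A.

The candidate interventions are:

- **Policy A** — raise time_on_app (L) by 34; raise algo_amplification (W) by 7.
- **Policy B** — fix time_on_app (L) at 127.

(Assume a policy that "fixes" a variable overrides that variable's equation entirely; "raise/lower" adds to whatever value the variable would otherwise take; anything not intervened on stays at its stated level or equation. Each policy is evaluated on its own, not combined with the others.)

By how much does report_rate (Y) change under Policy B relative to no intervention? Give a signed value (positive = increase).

Baseline:
  J = 15
  W = 156
  L = 182 − 2·15 + 6·156 = 1088
  A = 109 − 2·15 + 4·1088 = 4431
  Y = -48 − 4·1088 + 5·4431 = 17755
Policy B (L := 127):
  J = 15
  W = 156
  L = 127
  A = 109 − 2·15 + 4·127 = 587
  Y = -48 − 4·127 + 5·587 = 2379
Change in Y: 2379 − 17755 = -15376

-15376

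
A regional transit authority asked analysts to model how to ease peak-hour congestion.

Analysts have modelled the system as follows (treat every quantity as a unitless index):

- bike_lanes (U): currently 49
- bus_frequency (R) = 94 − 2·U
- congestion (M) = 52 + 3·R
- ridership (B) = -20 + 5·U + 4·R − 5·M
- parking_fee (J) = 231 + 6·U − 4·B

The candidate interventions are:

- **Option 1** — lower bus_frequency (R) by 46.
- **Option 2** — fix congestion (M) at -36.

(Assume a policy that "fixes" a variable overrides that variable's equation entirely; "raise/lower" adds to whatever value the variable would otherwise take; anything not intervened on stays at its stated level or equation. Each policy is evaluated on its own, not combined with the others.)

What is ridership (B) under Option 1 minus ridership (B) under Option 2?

Option 1 (R − 46):
  U = 49
  R = 94 − 2·49 (−46 from intervention) = -50
  M = 52 + 3·(-50) = -98
  B = -20 + 5·49 + 4·(-50) − 5·(-98) = 515
Option 2 (M := -36):
  U = 49
  R = 94 − 2·49 = -4
  M = -36
  B = -20 + 5·49 + 4·(-4) − 5·(-36) = 389
B: 515 − 389 = 126

126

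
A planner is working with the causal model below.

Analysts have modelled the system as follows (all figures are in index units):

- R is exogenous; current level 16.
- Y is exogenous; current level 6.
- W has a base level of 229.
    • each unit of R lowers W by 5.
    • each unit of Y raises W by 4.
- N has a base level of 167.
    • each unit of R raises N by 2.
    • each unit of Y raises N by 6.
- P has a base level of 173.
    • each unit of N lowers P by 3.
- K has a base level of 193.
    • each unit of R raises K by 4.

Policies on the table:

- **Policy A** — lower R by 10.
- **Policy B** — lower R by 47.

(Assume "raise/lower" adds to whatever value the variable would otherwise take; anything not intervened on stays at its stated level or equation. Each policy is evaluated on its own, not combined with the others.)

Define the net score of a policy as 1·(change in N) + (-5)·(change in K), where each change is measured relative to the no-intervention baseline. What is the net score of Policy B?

846

Baseline:
  R = 16
  Y = 6
  N = 167 + 2·16 + 6·6 = 235
  K = 193 + 4·16 = 257
Policy B (R − 47):
  R = 16 − 47 = -31
  Y = 6
  N = 167 + 2·(-31) + 6·6 = 141
  K = 193 + 4·(-31) = 69
ΔN = 141 − 235 = -94; ΔK = 69 − 257 = -188
Score = 1·(-94) + (-5)·(-188) = 846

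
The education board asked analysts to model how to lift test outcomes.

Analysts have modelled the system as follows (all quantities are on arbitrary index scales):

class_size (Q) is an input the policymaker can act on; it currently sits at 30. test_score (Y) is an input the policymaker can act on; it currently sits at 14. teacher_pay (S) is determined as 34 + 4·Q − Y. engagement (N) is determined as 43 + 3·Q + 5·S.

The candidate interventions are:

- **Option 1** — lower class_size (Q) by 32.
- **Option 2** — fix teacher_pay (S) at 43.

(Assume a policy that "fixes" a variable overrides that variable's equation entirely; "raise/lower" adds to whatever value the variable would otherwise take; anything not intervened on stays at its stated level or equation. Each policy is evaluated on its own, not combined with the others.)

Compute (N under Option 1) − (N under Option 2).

Option 1 (Q − 32):
  Q = 30 − 32 = -2
  Y = 14
  S = 34 + 4·(-2) − 14 = 12
  N = 43 + 3·(-2) + 5·12 = 97
Option 2 (S := 43):
  Q = 30
  Y = 14
  S = 43
  N = 43 + 3·30 + 5·43 = 348
N: 97 − 348 = -251

-251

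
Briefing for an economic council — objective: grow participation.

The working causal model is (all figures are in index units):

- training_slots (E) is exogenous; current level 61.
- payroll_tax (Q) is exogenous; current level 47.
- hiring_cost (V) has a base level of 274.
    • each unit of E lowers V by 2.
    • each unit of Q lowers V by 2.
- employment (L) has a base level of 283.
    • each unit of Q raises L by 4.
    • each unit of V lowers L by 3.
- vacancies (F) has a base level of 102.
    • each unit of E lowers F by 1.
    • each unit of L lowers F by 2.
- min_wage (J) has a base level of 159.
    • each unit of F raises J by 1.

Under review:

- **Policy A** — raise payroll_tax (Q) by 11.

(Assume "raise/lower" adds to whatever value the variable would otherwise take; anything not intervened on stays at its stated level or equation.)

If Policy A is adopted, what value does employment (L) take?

407

Policy A (Q + 11):
  E = 61
  Q = 47 + 11 = 58
  V = 274 − 2·61 − 2·58 = 36
  L = 283 + 4·58 − 3·36 = 407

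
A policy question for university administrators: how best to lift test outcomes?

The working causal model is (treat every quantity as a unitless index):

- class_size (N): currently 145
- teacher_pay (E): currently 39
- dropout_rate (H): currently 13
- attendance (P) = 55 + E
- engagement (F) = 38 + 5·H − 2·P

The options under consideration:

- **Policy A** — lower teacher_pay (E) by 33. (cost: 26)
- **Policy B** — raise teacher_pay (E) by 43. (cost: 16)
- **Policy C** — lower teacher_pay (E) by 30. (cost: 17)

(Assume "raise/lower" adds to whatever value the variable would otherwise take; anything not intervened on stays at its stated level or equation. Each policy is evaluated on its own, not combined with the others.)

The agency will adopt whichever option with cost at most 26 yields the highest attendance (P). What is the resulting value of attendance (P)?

137

Policy A (E − 33):
  E = 39 − 33 = 6
  P = 55 + 6 = 61
Policy B (E + 43):
  E = 39 + 43 = 82
  P = 55 + 82 = 137
Policy C (E − 30):
  E = 39 − 30 = 9
  P = 55 + 9 = 64
Comparing — Policy A: P=61, Policy B: P=137, Policy C: P=64. Highest is 137 (Policy B).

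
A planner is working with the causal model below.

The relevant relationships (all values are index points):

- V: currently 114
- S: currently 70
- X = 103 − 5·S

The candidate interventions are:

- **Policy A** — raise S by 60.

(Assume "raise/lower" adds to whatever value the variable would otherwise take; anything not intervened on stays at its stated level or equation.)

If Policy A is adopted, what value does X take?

-547

Policy A (S + 60):
  S = 70 + 60 = 130
  X = 103 − 5·130 = -547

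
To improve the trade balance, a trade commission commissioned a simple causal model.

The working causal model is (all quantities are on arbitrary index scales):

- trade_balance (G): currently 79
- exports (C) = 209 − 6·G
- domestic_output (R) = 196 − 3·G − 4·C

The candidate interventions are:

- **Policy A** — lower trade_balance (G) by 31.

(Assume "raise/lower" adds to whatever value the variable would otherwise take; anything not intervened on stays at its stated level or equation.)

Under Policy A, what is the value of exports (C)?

Policy A (G − 31):
  G = 79 − 31 = 48
  C = 209 − 6·48 = -79

-79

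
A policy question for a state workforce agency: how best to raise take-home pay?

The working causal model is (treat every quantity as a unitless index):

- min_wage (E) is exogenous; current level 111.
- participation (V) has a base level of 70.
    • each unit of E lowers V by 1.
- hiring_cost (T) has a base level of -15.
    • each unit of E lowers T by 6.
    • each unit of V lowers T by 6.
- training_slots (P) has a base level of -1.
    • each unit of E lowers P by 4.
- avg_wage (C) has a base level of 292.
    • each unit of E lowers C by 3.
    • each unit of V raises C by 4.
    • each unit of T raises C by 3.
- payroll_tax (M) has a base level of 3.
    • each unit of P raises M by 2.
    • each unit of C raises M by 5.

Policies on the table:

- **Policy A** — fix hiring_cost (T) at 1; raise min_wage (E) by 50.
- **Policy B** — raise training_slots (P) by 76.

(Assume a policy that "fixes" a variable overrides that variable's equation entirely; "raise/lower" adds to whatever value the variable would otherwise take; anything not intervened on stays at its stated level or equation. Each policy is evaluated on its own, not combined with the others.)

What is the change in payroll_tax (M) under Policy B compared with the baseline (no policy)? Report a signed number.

152

Baseline:
  E = 111
  V = 70 − 111 = -41
  T = -15 − 6·111 − 6·(-41) = -435
  P = -1 − 4·111 = -445
  C = 292 − 3·111 + 4·(-41) + 3·(-435) = -1510
  M = 3 + 2·(-445) + 5·(-1510) = -8437
Policy B (P + 76):
  E = 111
  V = 70 − 111 = -41
  T = -15 − 6·111 − 6·(-41) = -435
  P = -1 − 4·111 (+76 from intervention) = -369
  C = 292 − 3·111 + 4·(-41) + 3·(-435) = -1510
  M = 3 + 2·(-369) + 5·(-1510) = -8285
Change in M: -8285 − (-8437) = 152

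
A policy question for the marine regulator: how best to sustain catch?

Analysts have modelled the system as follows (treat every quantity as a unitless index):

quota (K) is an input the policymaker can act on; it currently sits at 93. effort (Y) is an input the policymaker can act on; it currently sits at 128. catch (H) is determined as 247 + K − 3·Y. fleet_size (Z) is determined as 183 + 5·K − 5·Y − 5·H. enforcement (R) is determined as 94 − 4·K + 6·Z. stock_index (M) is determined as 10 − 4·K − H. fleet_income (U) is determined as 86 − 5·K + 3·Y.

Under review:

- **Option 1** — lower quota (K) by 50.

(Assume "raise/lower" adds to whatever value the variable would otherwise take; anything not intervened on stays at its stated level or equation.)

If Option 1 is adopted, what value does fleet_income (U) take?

Option 1 (K − 50):
  K = 93 − 50 = 43
  Y = 128
  U = 86 − 5·43 + 3·128 = 255

255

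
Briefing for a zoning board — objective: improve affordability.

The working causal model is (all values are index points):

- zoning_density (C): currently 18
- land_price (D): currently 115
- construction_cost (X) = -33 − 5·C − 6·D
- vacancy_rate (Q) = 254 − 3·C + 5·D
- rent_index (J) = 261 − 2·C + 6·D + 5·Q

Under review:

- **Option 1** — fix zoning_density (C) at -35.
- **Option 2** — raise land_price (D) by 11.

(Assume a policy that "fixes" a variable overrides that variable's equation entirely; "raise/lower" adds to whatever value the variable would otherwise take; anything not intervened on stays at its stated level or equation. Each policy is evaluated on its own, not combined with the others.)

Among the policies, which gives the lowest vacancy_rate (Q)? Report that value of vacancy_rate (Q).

830

Option 1 (C := -35):
  C = -35
  D = 115
  Q = 254 − 3·(-35) + 5·115 = 934
Option 2 (D + 11):
  C = 18
  D = 115 + 11 = 126
  Q = 254 − 3·18 + 5·126 = 830
Comparing — Option 1: Q=934, Option 2: Q=830. Lowest is 830 (Option 2).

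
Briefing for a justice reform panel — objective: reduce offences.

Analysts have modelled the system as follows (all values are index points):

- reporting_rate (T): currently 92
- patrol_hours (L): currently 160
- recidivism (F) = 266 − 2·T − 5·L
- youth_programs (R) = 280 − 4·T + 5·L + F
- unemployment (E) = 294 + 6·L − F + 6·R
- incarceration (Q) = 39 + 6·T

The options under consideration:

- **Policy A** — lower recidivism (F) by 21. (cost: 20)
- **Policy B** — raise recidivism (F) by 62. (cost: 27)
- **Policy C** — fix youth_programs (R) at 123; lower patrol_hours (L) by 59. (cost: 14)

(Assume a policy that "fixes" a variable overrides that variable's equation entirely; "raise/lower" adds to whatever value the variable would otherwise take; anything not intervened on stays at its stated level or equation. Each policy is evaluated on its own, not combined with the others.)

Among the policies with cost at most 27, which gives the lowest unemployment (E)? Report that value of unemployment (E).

Policy A (F − 21):
  T = 92
  L = 160
  F = 266 − 2·92 − 5·160 (−21 from intervention) = -739
  R = 280 − 4·92 + 5·160 + (-739) = -27
  E = 294 + 6·160 − (-739) + 6·(-27) = 1831
Policy B (F + 62):
  T = 92
  L = 160
  F = 266 − 2·92 − 5·160 (+62 from intervention) = -656
  R = 280 − 4·92 + 5·160 + (-656) = 56
  E = 294 + 6·160 − (-656) + 6·56 = 2246
Policy C (R := 123, L − 59):
  T = 92
  L = 160 − 59 = 101
  F = 266 − 2·92 − 5·101 = -423
  R = 123
  E = 294 + 6·101 − (-423) + 6·123 = 2061
Comparing — Policy A: E=1831, Policy B: E=2246, Policy C: E=2061. Lowest is 1831 (Policy A).

1831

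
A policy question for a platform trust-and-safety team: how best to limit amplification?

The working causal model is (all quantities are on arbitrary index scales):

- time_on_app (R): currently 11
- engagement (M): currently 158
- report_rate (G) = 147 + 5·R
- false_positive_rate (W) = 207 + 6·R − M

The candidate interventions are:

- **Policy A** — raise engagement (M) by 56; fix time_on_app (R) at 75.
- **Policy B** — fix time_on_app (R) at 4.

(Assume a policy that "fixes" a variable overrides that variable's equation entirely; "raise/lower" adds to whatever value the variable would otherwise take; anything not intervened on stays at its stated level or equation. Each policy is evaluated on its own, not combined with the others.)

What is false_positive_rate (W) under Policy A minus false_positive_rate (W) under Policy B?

370

Policy A (M + 56, R := 75):
  R = 75
  M = 158 + 56 = 214
  W = 207 + 6·75 − 214 = 443
Policy B (R := 4):
  R = 4
  M = 158
  W = 207 + 6·4 − 158 = 73
W: 443 − 73 = 370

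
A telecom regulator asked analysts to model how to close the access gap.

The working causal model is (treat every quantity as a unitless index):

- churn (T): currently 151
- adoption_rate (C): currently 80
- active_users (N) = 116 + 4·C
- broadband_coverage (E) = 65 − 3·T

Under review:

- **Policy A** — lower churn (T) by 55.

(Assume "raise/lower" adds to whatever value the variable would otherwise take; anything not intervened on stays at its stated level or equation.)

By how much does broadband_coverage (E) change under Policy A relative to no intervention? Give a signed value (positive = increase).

Baseline:
  T = 151
  E = 65 − 3·151 = -388
Policy A (T − 55):
  T = 151 − 55 = 96
  E = 65 − 3·96 = -223
Change in E: -223 − (-388) = 165

165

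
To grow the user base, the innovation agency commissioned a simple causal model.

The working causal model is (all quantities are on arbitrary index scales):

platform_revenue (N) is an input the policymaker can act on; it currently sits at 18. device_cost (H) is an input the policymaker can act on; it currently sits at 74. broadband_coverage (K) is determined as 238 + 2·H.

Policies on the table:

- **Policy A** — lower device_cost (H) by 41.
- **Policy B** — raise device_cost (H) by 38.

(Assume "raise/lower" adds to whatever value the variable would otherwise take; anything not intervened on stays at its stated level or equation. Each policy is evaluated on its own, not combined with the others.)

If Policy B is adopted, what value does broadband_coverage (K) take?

Policy B (H + 38):
  H = 74 + 38 = 112
  K = 238 + 2·112 = 462

462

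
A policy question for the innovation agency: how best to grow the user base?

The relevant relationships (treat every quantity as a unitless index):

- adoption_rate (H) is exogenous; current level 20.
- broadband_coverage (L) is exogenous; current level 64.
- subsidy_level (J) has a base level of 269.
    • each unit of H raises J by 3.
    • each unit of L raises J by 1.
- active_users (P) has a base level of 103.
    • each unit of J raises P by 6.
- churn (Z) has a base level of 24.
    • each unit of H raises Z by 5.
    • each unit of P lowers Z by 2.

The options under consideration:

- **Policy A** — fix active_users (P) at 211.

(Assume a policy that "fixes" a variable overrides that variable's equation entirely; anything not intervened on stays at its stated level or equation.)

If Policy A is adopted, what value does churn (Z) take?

Policy A (P := 211):
  H = 20
  L = 64
  J = 269 + 3·20 + 64 = 393
  P = 211
  Z = 24 + 5·20 − 2·211 = -298

-298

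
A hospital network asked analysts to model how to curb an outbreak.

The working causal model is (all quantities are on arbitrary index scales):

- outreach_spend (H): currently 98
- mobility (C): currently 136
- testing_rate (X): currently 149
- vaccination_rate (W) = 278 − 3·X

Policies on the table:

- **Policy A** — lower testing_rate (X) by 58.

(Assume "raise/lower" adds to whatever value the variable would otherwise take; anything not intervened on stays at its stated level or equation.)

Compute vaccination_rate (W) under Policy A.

5

Policy A (X − 58):
  X = 149 − 58 = 91
  W = 278 − 3·91 = 5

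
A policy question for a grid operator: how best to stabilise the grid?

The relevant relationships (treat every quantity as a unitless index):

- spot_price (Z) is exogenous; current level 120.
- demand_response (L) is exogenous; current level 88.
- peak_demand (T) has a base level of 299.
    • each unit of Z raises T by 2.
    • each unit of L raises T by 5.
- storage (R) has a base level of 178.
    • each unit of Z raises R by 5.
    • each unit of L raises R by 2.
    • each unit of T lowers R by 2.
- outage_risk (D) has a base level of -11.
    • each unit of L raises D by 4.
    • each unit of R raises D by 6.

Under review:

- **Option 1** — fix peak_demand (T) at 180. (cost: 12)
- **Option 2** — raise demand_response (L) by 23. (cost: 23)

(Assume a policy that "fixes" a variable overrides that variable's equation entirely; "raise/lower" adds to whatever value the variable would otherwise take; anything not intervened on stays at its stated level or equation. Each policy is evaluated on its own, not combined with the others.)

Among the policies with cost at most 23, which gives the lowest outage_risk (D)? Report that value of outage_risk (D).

Option 1 (T := 180):
  Z = 120
  L = 88
  T = 180
  R = 178 + 5·120 + 2·88 − 2·180 = 594
  D = -11 + 4·88 + 6·594 = 3905
Option 2 (L + 23):
  Z = 120
  L = 88 + 23 = 111
  T = 299 + 2·120 + 5·111 = 1094
  R = 178 + 5·120 + 2·111 − 2·1094 = -1188
  D = -11 + 4·111 + 6·(-1188) = -6695
Comparing — Option 1: D=3905, Option 2: D=-6695. Lowest is -6695 (Option 2).

-6695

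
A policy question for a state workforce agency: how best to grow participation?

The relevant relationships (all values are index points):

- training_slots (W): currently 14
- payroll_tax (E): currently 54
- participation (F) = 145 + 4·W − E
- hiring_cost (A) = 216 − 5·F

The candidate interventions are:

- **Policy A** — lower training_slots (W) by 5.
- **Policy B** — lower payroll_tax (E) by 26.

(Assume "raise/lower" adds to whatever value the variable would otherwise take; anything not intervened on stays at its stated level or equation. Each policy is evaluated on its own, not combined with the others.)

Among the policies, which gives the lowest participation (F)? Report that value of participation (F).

Policy A (W − 5):
  W = 14 − 5 = 9
  E = 54
  F = 145 + 4·9 − 54 = 127
Policy B (E − 26):
  W = 14
  E = 54 − 26 = 28
  F = 145 + 4·14 − 28 = 173
Comparing — Policy A: F=127, Policy B: F=173. Lowest is 127 (Policy A).

127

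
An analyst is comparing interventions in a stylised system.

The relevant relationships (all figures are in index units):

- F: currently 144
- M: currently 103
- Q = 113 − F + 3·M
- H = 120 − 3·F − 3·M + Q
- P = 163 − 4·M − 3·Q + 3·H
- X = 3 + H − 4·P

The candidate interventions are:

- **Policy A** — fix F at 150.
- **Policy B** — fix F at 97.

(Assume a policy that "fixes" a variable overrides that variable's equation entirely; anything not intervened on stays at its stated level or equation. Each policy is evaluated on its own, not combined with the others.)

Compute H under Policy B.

-155

Policy B (F := 97):
  F = 97
  M = 103
  Q = 113 − 97 + 3·103 = 325
  H = 120 − 3·97 − 3·103 + 325 = -155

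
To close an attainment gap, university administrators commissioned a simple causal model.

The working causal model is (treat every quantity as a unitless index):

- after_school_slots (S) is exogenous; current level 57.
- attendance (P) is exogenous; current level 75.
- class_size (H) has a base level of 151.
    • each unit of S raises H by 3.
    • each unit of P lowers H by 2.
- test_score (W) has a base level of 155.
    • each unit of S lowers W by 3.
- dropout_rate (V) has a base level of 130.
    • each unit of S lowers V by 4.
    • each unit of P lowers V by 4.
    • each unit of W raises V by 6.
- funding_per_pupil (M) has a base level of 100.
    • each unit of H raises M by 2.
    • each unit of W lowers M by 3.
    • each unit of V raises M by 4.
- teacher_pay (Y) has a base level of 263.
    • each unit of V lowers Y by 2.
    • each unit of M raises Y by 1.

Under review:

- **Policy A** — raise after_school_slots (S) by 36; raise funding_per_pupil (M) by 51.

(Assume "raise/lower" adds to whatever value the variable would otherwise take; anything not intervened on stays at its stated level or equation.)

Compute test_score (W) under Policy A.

Policy A (S + 36, M + 51):
  S = 57 + 36 = 93
  W = 155 − 3·93 = -124

-124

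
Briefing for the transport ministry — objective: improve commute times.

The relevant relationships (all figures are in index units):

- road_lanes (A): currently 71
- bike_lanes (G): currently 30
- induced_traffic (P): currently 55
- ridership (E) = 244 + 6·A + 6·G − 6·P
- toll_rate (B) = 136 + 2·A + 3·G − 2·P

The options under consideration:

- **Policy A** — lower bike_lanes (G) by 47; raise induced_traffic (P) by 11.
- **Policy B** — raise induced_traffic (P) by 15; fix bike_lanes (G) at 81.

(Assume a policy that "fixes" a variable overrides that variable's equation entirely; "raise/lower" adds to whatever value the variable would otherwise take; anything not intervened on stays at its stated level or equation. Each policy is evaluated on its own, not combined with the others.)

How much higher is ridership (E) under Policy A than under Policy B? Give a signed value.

Policy A (G − 47, P + 11):
  A = 71
  G = 30 − 47 = -17
  P = 55 + 11 = 66
  E = 244 + 6·71 + 6·(-17) − 6·66 = 172
Policy B (P + 15, G := 81):
  A = 71
  G = 81
  P = 55 + 15 = 70
  E = 244 + 6·71 + 6·81 − 6·70 = 736
E: 172 − 736 = -564

-564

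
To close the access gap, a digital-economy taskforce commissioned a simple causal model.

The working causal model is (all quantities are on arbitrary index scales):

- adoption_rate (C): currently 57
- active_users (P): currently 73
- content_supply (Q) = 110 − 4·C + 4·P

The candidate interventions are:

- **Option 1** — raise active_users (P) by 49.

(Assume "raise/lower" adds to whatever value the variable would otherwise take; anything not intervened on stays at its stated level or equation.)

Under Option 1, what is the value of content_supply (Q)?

Option 1 (P + 49):
  C = 57
  P = 73 + 49 = 122
  Q = 110 − 4·57 + 4·122 = 370

370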